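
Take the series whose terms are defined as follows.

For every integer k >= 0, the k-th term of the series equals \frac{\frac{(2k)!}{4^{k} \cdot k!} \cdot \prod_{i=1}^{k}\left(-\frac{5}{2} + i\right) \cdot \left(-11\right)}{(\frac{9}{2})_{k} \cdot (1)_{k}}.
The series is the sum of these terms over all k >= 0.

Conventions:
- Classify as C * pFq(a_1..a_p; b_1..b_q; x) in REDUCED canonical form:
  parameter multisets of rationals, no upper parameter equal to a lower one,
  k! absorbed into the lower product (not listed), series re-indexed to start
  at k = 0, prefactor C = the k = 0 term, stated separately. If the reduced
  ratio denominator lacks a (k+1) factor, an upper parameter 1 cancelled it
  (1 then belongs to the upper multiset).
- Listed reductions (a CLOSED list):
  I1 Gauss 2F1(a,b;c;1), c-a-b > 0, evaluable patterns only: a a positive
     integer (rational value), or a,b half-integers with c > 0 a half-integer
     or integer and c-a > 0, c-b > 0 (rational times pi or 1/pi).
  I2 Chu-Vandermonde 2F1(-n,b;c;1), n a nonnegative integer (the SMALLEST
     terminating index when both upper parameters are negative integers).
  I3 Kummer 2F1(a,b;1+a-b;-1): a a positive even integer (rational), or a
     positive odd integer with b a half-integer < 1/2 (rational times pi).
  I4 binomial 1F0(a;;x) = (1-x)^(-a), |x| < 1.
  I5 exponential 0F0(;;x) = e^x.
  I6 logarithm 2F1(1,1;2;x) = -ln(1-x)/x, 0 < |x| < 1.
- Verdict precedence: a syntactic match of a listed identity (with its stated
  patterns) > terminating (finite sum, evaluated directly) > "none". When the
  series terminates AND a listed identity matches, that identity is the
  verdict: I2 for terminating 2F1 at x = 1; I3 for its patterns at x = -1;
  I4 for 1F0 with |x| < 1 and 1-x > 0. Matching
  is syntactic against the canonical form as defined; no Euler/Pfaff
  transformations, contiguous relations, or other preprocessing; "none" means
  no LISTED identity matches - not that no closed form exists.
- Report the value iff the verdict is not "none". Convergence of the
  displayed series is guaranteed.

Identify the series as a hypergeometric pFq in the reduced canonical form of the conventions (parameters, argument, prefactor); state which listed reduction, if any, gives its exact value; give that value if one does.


x = 1 here; the reduced form reads 2F1, upper {-\frac{3}{2}, \frac{1}{2}}, lower {\frac{9}{2}}, C = -11. Verdict (x = 1): Gauss's theorem I1 (half-integer case) applies (x = 1; upper {-\frac{3}{2}, \frac{1}{2}} half-integers, c = \frac{9}{2} in the evaluable pattern). Exact value: \left(-\frac{24255}{8192}\right) \cdot \pi.

First insight: from the first term -11: (1)_k (C = -11) is k! itself.
Ratio: r(k) = 1 * (k-\frac{3}{2}) (k+\frac{1}{2}) / [(k+\frac{9}{2}) (k+1)] ; factor over Q: parameters, x = 1, and C = -11.


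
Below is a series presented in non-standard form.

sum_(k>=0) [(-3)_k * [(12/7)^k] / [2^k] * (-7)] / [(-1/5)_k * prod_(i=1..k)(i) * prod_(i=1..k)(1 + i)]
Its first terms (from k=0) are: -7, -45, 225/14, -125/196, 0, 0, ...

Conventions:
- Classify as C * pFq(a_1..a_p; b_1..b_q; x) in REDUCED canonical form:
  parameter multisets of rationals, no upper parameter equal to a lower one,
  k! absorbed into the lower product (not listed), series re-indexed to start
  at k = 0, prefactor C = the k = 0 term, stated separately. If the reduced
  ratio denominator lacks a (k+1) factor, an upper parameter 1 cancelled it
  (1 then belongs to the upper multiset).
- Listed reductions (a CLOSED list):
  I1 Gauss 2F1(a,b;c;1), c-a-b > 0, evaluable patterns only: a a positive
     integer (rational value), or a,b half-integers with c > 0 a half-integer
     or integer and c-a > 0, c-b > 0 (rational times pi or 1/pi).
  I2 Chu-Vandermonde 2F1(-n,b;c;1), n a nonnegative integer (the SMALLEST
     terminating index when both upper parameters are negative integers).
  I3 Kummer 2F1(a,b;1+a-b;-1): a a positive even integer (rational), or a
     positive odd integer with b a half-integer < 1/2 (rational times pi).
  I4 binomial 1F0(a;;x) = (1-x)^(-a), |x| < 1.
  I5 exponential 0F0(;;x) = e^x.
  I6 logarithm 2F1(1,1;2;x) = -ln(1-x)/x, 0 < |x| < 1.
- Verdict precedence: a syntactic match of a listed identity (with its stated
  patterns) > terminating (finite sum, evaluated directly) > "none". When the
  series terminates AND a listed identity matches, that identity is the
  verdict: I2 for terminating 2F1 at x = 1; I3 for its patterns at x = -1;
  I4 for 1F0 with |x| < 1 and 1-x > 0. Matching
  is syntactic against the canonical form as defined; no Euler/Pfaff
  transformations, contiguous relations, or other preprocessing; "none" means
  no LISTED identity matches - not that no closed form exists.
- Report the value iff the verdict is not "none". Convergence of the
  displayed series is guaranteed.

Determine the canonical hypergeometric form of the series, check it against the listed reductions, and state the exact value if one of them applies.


This is -7 * 1F2(-3; -1/5, 2; 6/7) in reduced canonical form. Verdict: terminating - upper parameter -3 makes this a finite sum (last index 3), evaluated exactly. Value: -7167/196.

First insight: x = (6/7) and the product of the first k integers (prefactor -7) is k!.
Ratio: r(k) = (6/7) * (k-3) / [(k-1/5) (k+2) (k+1)] - rational; roots negated = parameters, x = (6/7), C = -7.


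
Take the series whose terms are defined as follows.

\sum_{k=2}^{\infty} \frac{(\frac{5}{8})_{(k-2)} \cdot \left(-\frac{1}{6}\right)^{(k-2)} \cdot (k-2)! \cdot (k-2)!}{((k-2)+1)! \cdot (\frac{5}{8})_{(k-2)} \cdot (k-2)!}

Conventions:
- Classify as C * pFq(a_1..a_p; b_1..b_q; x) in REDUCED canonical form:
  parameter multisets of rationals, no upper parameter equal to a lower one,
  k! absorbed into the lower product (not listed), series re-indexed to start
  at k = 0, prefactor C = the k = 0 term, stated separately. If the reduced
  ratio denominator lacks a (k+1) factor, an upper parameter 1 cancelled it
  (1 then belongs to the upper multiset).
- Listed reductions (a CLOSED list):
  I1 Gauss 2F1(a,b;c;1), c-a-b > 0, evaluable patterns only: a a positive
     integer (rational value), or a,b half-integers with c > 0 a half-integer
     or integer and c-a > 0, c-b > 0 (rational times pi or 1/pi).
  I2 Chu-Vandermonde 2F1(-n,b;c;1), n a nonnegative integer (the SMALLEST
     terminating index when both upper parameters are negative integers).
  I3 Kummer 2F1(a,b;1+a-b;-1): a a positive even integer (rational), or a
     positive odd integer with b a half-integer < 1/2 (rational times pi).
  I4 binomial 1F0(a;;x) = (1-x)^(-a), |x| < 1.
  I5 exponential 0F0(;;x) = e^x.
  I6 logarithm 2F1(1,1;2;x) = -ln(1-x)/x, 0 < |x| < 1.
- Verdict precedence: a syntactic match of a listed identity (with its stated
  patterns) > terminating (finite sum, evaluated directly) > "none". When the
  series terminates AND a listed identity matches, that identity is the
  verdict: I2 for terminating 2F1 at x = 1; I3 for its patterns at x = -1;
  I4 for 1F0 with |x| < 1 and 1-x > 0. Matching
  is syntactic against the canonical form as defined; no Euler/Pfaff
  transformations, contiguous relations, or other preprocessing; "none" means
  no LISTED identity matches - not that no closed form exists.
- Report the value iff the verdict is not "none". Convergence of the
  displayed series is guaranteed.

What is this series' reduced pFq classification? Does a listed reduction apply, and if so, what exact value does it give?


At argument -\frac{1}{6}: a 2F1 with upper {1, 1}, lower {2}, scaled by C = 1. Verdict (x = -\frac{1}{6}): logarithm (I6) applies (the logarithm: parameters (1,1;2), x = -\frac{1}{6}). Value: 6 \cdot \ln\left(\frac{7}{6}\right).

The tell: from the first term 1: the denominator's factorial ratio (C = 1, x = -1/6) is a lower Pochhammer.
Adjacent-term ratio: r(k) = -\frac{1}{6} * (k+1) (k+1) / [(k+2) (k+1)] - poly over poly, x = -\frac{1}{6} from leading terms; C = 1 at k = 0.


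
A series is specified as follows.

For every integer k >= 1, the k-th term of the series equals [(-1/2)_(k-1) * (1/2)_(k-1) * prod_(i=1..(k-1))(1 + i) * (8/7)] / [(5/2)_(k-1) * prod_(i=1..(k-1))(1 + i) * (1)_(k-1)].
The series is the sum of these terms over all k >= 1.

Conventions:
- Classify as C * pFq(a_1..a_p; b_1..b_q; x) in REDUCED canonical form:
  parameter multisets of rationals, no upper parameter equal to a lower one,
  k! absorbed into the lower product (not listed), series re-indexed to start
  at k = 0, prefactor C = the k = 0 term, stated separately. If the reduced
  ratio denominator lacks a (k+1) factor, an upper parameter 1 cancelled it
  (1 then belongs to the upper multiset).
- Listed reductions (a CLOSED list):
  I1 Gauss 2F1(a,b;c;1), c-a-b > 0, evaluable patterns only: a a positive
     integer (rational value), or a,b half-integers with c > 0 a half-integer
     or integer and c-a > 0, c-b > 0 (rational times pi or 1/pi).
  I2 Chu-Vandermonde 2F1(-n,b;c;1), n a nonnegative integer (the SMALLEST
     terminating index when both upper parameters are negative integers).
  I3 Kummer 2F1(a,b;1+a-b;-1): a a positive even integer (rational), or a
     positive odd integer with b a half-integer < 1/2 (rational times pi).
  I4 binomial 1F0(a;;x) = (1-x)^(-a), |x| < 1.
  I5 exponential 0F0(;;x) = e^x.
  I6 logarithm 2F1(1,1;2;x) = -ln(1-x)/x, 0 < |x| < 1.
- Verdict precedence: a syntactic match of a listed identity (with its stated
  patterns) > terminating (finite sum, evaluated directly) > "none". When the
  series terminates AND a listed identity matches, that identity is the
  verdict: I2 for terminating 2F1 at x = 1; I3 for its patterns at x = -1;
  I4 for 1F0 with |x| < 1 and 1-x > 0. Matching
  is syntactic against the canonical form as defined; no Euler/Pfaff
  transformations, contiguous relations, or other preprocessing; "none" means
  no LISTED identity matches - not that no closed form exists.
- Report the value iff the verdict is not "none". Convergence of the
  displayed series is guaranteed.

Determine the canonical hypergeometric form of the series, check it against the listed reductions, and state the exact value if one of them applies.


At argument 1: a 2F1 with upper {-1/2, 1/2}, lower {5/2}, scaled by C = 8/7. Verdict: this is the half-integer Gauss pattern (I1) (x = 1; upper {-1/2, 1/2} half-integers, c = 5/2 in the evaluable pattern). Its exact value is (9/28) * pi.

Key observation: t_0 = 8/7 here, and the parameter 2 appears in both the upper and lower lists and cancels.
Step ratio: r(k) = 1 * (k-1/2) (k+1/2) / [(k+5/2) (k+1)] ; factor over Q: parameters, x = 1, and C = 8/7.


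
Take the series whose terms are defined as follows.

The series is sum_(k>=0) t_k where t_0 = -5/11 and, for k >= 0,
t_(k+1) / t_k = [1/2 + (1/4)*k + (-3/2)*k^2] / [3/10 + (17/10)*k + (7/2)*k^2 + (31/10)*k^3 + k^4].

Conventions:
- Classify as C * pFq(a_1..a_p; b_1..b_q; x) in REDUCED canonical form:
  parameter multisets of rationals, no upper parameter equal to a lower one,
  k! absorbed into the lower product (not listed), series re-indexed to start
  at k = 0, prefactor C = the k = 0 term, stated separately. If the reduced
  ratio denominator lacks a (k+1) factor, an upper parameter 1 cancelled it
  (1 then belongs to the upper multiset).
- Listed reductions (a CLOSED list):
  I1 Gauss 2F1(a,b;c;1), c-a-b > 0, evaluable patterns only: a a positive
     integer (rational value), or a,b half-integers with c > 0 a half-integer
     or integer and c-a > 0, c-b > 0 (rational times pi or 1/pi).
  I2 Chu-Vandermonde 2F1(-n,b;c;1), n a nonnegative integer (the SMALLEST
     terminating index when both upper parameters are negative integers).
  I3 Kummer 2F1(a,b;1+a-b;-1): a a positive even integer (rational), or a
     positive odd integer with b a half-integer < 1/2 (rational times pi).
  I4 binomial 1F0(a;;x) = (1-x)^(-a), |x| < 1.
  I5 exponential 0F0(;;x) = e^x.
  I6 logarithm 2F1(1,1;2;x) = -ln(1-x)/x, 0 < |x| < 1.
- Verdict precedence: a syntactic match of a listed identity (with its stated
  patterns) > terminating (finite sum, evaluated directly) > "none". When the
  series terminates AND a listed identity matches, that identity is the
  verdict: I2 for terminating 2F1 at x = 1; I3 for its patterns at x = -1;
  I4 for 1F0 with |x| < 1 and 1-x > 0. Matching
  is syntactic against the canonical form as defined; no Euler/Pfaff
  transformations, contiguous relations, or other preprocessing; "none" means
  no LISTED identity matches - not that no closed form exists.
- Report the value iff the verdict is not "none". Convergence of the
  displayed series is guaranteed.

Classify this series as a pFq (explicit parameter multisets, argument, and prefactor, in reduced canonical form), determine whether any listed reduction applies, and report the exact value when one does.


Structural cue: from the first term -5/11: roots of the ratio polynomials (C = -5/11, x = -3/2) are the negated parameters.
Term ratio: r(k) = (-3/2) * (k-2/3) / [(k+3/5) (k+1) (k+1)] ; factor over Q: parameters, x = (-3/2), and C = -5/11.

The series (x = -3/2) is 1F2: upper {-2/3}, lower {3/5, 1}, prefactor -5/11. Verdict: none (x = -3/2): each listed identity misses the multisets {-2/3} ; {3/5, 1}.


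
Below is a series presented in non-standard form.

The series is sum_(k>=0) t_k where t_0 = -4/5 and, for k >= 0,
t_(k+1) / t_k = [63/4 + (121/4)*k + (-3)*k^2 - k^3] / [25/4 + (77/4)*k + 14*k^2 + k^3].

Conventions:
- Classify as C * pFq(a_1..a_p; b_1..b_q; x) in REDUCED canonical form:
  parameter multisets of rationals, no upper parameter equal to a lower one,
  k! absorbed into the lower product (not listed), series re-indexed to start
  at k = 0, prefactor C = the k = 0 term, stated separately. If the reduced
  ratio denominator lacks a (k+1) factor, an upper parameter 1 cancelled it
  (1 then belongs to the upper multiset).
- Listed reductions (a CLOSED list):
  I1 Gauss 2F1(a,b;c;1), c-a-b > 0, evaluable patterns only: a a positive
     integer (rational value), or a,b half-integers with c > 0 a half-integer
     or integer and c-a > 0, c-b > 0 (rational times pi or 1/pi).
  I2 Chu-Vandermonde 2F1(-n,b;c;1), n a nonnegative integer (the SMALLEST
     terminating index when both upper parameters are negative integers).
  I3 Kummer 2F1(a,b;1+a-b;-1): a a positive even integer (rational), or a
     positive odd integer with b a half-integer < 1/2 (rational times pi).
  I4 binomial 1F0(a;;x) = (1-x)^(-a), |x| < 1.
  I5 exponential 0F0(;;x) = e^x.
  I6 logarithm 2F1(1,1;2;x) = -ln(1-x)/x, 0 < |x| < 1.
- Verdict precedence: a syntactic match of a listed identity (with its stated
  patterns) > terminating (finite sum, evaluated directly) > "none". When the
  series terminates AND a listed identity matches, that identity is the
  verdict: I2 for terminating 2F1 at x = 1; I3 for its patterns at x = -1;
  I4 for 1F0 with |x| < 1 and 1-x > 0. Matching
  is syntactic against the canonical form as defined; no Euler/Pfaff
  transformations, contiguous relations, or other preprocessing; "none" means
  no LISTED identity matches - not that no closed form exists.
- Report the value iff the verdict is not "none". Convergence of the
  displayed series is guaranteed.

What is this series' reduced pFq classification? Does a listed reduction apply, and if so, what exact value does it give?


At argument -1: a 2F1 with upper {-9/2, 7}, lower {25/2}, scaled by C = -4/5. Verdict: Kummer's theorem (I3) matches (x = -1; c = 25/2 equals 1+a-b for upper {-9/2, 7}: listed pattern). Value: (-66927861/33554432) * pi.

First insight: with t_0 = -4/5, the ratio is unreduced: k + 1/2 divides both sides (prefactor -4/5).
Adjacent-term ratio: r(k) = (-1) * (k-9/2) (k+7) / [(k+25/2) (k+1)] - poly over poly, x = (-1) from leading terms; C = -4/5 at k = 0.


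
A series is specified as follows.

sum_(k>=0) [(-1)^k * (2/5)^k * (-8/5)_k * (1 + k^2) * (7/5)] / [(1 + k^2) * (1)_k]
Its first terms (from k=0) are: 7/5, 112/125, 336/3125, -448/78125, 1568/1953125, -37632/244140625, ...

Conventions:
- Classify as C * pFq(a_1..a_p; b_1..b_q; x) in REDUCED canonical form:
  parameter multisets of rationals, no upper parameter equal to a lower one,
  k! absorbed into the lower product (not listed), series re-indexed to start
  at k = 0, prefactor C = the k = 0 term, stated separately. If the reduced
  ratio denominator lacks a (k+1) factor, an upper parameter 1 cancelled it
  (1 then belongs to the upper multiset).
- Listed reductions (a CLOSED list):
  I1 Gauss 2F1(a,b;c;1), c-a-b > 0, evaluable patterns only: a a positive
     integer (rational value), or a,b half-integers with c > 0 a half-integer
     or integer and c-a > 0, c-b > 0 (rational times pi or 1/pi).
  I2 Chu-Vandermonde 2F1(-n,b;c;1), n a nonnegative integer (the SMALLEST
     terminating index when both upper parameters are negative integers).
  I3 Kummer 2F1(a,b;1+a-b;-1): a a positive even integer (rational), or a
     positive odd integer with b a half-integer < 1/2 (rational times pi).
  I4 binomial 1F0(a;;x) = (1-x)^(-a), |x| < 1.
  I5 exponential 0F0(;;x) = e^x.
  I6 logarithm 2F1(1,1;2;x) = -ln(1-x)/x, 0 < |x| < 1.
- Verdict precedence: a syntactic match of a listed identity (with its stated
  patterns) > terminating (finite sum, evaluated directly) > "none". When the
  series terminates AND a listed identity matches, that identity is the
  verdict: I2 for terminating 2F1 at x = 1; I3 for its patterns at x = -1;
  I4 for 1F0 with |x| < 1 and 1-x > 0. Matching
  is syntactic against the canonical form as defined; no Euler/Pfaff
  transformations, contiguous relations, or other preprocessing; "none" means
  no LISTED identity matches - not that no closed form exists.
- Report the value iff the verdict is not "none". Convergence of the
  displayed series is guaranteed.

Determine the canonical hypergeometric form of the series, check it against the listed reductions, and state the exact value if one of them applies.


Key observation: t_0 = 7/5 here, and k^2 + 1 divides numerator and denominator alike; prefactor 7/5 after cancelling.
Ratio: r(k) = (-2/5) * (k-8/5) / [(k+1)] ; factor over Q: parameters, x = (-2/5), and C = 7/5.

Prefactor 7/5, argument -2/5: 1F0 with upper {-8/5} over lower {-}. Verdict: binomial (I4) applies (the 1F0 binomial series: exponent 8/5, x = -2/5). Value: (7/5) * (7/5)^(8/5).


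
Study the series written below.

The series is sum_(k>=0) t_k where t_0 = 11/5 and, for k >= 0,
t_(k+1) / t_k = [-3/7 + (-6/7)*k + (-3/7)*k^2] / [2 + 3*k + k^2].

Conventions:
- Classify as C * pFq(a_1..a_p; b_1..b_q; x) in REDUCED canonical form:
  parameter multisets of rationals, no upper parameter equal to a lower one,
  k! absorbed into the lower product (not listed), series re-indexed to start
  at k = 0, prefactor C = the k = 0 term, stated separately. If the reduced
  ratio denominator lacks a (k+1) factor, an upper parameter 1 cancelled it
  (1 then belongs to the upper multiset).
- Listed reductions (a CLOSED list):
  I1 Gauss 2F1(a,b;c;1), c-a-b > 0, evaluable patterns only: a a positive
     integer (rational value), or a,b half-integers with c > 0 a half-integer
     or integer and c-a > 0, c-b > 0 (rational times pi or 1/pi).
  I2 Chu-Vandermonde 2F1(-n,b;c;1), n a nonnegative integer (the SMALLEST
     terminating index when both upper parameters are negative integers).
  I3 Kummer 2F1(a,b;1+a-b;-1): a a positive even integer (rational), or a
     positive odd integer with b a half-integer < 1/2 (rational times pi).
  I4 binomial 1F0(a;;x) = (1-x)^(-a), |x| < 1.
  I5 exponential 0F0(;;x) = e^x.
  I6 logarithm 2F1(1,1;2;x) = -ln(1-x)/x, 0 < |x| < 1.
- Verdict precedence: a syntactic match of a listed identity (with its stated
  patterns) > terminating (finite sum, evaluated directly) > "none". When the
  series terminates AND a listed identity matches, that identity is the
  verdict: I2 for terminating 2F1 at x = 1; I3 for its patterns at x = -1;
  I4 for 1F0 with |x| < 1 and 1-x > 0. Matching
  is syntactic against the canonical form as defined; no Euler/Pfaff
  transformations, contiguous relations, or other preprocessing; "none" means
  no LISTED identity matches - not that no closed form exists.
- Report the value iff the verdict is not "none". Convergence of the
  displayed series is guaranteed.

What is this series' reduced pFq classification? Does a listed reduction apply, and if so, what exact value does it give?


x = -3/7 here; the reduced form reads 2F1, upper {1, 1}, lower {2}, C = 11/5. Verdict: the logarithmic series (I6) applies (the logarithm: parameters (1,1;2), x = -3/7). Value: (77/15) * ln(10/7).

First insight: t_0 being 11/5, factor the ratio over Q (prefactor 11/5): negated roots = parameters.
Adjacent-term ratio: r(k) = (-3/7) * (k+1) (k+1) / [(k+2) (k+1)] ; factor over Q: parameters, x = (-3/7), and C = 11/5.


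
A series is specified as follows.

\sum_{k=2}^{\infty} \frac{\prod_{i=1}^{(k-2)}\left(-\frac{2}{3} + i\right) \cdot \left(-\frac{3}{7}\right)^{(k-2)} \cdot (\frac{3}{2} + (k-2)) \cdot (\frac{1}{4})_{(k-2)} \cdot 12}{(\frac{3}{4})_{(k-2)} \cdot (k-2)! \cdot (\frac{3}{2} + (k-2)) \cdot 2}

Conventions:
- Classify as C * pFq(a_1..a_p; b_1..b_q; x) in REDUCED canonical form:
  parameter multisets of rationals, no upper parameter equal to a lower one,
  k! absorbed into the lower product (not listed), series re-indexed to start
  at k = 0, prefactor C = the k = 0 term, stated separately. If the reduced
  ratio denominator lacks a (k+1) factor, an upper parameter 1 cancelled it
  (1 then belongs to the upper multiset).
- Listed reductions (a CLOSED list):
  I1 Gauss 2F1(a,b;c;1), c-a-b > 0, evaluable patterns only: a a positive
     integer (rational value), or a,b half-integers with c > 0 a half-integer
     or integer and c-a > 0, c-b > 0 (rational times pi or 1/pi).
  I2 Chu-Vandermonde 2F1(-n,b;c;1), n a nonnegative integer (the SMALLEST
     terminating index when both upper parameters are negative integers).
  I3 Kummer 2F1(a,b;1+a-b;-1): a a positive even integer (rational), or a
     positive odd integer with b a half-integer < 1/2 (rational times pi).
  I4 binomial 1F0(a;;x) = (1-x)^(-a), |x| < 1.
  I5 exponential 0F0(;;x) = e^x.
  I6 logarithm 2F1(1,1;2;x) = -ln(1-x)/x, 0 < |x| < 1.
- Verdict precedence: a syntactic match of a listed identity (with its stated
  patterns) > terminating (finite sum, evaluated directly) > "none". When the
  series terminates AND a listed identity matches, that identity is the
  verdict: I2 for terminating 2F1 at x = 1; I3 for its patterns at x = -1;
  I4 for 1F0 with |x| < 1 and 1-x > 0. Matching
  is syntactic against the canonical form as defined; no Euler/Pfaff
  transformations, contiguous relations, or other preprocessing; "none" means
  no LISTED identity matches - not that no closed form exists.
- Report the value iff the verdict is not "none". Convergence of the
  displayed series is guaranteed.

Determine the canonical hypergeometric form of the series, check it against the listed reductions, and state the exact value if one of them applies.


Canonical form: C = 6 times 2F1 with upper {\frac{1}{4}, \frac{1}{3}}, lower {\frac{3}{4}}, x = -\frac{3}{7}. Verdict: none. No listed pattern accepts 2F1(\frac{1}{4}, \frac{1}{3}; \frac{3}{4}; -\frac{3}{7}).

The tell: from the first term 6: the constant factors (C = 6) combine into one prefactor.
Consecutive-term ratio: r(k) = -\frac{3}{7} * (k+\frac{1}{4}) (k+\frac{1}{3}) / [(k+\frac{3}{4}) (k+1)] - rational in k, leading ratio -\frac{3}{7}; with t_0 = 6, classification follows.


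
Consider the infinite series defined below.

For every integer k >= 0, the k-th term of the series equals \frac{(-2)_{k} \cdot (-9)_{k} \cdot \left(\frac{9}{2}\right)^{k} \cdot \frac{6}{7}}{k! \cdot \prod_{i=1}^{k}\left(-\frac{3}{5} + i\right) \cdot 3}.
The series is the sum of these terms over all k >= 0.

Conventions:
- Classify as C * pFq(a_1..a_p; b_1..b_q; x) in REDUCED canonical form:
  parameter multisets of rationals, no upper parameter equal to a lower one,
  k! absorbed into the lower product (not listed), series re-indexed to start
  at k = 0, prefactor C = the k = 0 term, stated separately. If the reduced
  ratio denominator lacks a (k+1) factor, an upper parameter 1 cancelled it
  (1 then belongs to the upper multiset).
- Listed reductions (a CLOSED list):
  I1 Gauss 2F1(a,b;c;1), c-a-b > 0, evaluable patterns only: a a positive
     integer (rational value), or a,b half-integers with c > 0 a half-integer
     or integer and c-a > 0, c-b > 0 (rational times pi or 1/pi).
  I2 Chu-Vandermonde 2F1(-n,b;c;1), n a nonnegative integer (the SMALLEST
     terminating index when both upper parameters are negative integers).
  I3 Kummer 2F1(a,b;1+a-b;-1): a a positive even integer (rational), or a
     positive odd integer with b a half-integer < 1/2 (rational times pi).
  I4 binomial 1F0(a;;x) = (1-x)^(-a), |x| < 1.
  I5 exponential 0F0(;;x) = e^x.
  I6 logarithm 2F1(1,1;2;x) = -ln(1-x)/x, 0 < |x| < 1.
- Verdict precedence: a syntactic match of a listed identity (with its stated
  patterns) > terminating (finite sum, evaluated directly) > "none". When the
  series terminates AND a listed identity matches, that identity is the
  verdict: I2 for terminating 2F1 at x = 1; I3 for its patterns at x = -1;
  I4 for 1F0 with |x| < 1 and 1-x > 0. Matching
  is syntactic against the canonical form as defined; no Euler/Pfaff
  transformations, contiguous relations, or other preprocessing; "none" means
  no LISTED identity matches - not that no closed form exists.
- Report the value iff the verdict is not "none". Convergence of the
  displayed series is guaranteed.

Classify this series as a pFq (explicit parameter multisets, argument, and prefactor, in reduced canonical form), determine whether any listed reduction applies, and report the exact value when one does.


x = \frac{9}{2} here; the reduced form reads 2F1, upper {-9, -2}, lower {\frac{2}{5}}, C = \frac{2}{7}. Verdict: terminating. With -2 upstairs the series is a 3-term polynomial sum; evaluated term by term. Value: \frac{39299}{49}.

First insight: t_0 = \frac{2}{7} here, and the lower running product (C = 2/7, x = 9/2) is a rising factorial.
Consecutive-term ratio: r(k) = \frac{9}{2} * (k-9) (k-2) / [(k+\frac{2}{5}) (k+1)] - rational; roots negated = parameters, x = \frac{9}{2}, C = \frac{2}{7}.


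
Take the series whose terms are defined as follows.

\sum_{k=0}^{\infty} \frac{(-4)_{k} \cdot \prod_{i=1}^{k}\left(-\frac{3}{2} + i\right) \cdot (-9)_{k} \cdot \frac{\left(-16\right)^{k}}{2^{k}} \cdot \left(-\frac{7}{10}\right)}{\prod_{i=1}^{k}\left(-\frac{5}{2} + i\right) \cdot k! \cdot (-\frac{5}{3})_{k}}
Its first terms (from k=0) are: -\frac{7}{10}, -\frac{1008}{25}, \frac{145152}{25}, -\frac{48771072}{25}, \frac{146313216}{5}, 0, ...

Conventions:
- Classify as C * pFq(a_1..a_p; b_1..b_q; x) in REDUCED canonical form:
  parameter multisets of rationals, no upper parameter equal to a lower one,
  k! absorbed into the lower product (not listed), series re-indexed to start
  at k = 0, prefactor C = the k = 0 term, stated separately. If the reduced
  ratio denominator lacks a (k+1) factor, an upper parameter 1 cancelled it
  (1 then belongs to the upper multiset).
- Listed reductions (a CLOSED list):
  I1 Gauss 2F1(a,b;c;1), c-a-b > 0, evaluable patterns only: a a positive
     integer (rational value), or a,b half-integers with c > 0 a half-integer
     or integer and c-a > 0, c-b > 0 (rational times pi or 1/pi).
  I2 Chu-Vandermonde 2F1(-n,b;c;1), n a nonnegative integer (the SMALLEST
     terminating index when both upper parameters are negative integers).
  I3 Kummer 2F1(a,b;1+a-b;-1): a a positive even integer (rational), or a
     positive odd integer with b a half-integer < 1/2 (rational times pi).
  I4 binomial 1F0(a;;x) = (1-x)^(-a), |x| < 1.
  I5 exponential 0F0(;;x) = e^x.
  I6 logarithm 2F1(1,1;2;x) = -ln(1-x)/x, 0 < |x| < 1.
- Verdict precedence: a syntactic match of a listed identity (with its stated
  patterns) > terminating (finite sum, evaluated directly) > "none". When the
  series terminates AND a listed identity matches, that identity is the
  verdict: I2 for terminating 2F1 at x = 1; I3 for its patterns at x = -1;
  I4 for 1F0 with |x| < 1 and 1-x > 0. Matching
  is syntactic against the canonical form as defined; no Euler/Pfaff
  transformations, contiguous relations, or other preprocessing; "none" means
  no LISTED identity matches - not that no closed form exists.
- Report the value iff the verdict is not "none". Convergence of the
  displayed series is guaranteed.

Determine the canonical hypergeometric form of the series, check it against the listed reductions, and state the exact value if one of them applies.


Structural cue: from the first term -\frac{7}{10}: the lower running product (C = -7/10, x = -8) is a rising factorial.
Ratio: r(k) = -8 * (k-9) (k-4) (k-\frac{1}{2}) / [(k-\frac{5}{3}) (k-\frac{3}{2}) (k+1)] ; factor over Q: parameters, x = -8, and C = -\frac{7}{10}.

At argument -8: a 3F2 with upper {-9, -4, -\frac{1}{2}}, lower {-\frac{5}{3}, -\frac{3}{2}}, scaled by C = -\frac{7}{10}. Verdict: terminating - no listed pattern fits, but -4 in the upper list cuts the series at k = 4; direct evaluation. Sum: \frac{1365878269}{50}.


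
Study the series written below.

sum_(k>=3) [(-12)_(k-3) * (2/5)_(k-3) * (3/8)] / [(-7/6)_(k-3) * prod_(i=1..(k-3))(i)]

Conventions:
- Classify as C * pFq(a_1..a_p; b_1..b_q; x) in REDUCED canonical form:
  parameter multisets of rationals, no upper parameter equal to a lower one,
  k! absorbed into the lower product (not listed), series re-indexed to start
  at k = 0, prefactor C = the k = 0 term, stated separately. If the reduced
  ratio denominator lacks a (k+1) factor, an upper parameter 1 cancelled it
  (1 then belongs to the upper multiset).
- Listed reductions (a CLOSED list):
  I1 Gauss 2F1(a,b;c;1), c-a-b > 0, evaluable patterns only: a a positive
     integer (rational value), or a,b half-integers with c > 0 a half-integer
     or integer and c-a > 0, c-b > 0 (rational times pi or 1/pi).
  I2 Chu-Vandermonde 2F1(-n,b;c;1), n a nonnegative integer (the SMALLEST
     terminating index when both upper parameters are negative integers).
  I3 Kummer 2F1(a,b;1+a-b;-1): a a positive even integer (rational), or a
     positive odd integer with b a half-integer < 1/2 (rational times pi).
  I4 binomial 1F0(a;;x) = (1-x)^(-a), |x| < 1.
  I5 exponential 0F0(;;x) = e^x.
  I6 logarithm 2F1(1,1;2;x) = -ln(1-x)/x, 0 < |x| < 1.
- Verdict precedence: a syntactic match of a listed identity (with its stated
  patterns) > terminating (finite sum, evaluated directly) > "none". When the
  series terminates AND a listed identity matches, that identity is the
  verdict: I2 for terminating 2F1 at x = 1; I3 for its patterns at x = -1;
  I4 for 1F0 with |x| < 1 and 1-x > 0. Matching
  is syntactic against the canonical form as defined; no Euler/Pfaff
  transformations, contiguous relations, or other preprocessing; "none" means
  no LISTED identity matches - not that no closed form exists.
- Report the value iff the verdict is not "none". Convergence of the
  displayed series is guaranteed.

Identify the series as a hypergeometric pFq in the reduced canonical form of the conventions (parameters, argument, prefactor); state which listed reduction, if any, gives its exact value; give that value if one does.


x = 1 here; the reduced form reads 2F1, upper {-12, 2/5}, lower {-7/6}, C = 3/8. Verdict (x = 1): Chu-Vandermonde (I2) applies (terminating 2F1 at x = 1 with n = 12, b = 2/5, c = -7/6). Exact value: 475645026924276807/1270801806640625000.

Key observation: t_0 = 3/8 here, and the product of the first k integers (prefactor 3/8) is k!.
Step ratio: r(k) = 1 * (k-12) (k+2/5) / [(k-7/6) (k+1)] ; factor over Q: parameters, x = 1, and C = 3/8.


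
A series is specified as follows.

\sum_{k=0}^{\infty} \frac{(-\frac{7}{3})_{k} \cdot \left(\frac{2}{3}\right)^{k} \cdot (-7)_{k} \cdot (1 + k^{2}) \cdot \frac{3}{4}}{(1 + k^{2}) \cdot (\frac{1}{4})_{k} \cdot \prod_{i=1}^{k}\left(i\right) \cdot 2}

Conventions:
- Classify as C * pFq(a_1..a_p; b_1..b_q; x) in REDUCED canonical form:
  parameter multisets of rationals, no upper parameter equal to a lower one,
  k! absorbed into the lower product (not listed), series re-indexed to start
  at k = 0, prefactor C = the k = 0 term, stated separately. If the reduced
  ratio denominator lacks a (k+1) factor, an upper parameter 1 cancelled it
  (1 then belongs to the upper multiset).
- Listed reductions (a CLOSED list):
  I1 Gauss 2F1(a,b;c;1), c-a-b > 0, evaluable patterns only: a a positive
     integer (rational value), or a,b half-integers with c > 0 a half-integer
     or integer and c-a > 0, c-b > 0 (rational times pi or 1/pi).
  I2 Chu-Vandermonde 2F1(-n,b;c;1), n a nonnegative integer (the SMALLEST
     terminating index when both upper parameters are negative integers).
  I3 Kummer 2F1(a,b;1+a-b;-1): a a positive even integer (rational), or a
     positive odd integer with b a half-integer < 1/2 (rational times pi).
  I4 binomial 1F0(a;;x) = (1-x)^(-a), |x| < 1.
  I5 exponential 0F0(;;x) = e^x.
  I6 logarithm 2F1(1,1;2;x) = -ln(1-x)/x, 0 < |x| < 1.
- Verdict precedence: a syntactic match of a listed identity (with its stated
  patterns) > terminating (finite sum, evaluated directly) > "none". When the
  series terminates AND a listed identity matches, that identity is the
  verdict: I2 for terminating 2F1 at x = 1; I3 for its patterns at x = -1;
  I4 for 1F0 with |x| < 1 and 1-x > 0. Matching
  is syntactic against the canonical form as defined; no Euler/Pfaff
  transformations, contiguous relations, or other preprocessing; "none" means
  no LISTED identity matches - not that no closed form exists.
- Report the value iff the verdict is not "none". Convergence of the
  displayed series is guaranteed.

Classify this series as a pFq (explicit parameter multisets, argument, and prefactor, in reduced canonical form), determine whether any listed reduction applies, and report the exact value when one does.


Key observation: from the first term \frac{3}{8}: the constant factors (C = 3/8, x = 2/3) combine into one prefactor.
Step ratio: r(k) = \frac{2}{3} * (k-7) (k-\frac{7}{3}) / [(k+\frac{1}{4}) (k+1)] - rational; roots negated = parameters, x = \frac{2}{3}, C = \frac{3}{8}.

Prefactor \frac{3}{8}, argument \frac{2}{3}: 2F1 with upper {-7, -\frac{7}{3}} over lower {\frac{1}{4}}. Verdict: terminating. With -7 upstairs the series is a 8-term polynomial sum; evaluated term by term. Exact value: \frac{107717565067063}{1902665068200}.


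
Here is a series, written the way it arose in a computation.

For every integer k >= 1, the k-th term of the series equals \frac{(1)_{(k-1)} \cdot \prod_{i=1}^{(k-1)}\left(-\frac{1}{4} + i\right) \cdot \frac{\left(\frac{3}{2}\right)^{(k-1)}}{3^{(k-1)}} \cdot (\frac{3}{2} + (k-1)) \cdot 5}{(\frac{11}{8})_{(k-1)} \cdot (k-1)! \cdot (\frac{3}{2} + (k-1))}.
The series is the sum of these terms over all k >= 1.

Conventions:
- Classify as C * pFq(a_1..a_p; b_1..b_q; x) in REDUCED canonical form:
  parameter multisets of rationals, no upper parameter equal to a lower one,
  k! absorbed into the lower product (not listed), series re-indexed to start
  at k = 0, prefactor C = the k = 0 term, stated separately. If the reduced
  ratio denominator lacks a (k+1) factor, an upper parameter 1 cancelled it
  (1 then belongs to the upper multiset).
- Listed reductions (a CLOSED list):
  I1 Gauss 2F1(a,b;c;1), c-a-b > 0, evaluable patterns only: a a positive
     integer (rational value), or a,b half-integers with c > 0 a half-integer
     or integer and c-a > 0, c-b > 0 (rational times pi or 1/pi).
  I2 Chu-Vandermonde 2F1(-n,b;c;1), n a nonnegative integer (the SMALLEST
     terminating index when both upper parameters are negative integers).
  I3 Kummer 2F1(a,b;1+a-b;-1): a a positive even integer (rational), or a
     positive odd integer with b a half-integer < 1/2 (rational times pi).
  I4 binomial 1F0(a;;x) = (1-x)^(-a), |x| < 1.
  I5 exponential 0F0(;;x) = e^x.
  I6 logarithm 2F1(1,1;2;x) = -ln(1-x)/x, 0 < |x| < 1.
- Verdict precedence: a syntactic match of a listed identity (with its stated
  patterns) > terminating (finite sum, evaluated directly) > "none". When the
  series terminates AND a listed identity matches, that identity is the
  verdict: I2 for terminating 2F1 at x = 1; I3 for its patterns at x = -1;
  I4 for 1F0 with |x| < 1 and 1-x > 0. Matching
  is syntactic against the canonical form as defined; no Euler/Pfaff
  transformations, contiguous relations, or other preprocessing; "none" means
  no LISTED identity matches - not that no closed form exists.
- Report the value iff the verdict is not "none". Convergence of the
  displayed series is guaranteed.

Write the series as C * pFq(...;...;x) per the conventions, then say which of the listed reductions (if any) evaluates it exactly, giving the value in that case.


With C = 5: the canonical form is 2F1(\frac{3}{4}, 1; \frac{11}{8}; \frac{1}{2}). Verdict: no listed reduction: x = \frac{1}{2} and upper {\frac{3}{4}, 1} fail every I1-I6 pattern.

First insight: with t_0 = 5, the running product (C = 5) telescopes to a rising factorial.
Ratio: r(k) = \frac{1}{2} * (k+\frac{3}{4}) (k+1) / [(k+\frac{11}{8}) (k+1)] - rational in k, leading ratio \frac{1}{2}; with t_0 = 5, classification follows.


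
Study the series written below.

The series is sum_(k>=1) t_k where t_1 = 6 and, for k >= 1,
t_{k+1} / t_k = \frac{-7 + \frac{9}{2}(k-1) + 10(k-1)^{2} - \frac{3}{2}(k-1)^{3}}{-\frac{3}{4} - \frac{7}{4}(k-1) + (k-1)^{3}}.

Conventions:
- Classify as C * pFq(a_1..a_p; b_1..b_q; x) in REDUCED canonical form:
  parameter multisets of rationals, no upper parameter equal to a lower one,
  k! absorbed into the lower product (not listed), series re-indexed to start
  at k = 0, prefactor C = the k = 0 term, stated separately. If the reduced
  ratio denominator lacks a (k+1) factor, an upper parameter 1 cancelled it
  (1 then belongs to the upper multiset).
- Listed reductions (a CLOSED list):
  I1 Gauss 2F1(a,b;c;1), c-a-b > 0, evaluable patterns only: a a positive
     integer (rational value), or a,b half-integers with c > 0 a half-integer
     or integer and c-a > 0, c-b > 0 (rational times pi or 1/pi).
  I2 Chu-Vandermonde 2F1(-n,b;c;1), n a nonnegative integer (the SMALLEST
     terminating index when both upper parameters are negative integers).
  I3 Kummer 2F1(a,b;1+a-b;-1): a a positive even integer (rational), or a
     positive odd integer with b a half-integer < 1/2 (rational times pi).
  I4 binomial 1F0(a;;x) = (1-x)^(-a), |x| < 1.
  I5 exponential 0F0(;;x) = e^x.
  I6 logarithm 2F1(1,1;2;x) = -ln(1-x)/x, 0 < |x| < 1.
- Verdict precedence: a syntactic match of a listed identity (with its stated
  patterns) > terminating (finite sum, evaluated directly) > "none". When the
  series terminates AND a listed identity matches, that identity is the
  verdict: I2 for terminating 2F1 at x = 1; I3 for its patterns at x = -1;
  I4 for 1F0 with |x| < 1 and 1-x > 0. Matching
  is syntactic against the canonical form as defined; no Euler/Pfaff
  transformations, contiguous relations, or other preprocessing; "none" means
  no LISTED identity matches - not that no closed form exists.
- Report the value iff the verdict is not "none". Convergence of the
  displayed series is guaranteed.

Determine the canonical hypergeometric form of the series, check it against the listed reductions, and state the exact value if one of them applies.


Classification (C = 6): 3F2 with upper {-7, -\frac{2}{3}, 1}, lower {-\frac{3}{2}, \frac{1}{2}}, argument x = -\frac{3}{2}. Verdict: terminating. With -7 upstairs the series is a 8-term polynomial sum; evaluated term by term. Value: -\frac{16558294}{891}.

Structural cue: with t_0 = 6, factor the ratio over Q (prefactor 6): negated roots = parameters.
Term ratio: r(k) = -\frac{3}{2} * (k-7) (k-\frac{2}{3}) (k+1) / [(k-\frac{3}{2}) (k+\frac{1}{2}) (k+1)] - rational; roots negated = parameters, x = -\frac{3}{2}, C = 6.


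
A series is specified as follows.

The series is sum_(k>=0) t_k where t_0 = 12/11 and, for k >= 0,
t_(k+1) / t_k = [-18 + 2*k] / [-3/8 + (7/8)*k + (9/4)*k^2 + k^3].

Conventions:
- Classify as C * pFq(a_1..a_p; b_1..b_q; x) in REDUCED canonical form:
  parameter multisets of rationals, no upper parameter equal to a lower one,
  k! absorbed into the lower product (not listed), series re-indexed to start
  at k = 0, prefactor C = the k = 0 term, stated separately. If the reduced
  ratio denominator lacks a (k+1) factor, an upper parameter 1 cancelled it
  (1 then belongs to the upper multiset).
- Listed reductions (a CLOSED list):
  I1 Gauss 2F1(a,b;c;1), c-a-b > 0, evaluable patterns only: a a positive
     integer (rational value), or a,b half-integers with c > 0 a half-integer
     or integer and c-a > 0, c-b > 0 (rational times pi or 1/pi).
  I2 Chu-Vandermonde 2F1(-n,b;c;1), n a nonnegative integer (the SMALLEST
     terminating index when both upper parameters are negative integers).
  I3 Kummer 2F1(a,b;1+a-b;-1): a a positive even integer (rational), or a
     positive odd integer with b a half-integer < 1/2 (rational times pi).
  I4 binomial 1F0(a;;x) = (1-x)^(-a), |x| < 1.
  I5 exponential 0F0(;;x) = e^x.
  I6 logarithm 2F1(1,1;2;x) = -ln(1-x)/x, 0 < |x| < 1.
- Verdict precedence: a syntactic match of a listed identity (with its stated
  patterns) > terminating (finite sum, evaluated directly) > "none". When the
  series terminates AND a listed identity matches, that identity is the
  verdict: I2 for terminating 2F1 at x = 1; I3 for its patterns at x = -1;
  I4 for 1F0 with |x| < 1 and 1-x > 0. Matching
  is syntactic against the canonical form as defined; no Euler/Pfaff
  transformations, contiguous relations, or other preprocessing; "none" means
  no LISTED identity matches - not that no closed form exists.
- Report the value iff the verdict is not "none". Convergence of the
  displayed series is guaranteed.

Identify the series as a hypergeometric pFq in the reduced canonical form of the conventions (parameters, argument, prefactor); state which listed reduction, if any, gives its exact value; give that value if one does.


Canonical form: C = 12/11 times 1F2 with upper {-9}, lower {-1/4, 3/2}, x = 2. Verdict: terminating at k = 9: the factor (-9)_k kills every later term; summing the 10 survivors is exact. Value: -113106266019906659636/3042588305722840875.

Structural cue: from the first term 12/11: roots of the ratio polynomials (C = 12/11) are the negated parameters.
Adjacent-term ratio: r(k) = 2 * (k-9) / [(k-1/4) (k+3/2) (k+1)] - rational in k. x = 2; t_0 = 12/11; negate the roots.
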